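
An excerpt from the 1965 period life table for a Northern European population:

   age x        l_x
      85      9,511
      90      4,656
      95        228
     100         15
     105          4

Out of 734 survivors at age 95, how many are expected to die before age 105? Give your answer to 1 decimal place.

721.1

The relevant probability is 1 − 4/228 = 0.982456.
Expected number = 734 × 0.982456 = 721.1.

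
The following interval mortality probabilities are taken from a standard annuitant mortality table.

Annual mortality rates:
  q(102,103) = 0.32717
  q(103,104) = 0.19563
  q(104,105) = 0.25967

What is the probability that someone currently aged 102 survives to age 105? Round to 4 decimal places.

P(survive 102→105) = (1 − 0.32717) × (1 − 0.19563) × (1 − 0.25967).
= 0.67283 × 0.80437 × 0.74033 = 0.400670.

0.4007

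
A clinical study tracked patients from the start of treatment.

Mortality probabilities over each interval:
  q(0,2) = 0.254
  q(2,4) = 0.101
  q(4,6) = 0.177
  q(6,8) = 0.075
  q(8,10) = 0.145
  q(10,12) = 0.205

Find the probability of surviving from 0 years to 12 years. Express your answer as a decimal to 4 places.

0.3470

Chaining the interval survival probabilities: (1 − 0.254) × (1 − 0.101) × (1 − 0.177) × (1 − 0.075) × (1 − 0.145) × (1 − 0.205).
= 0.746 × 0.899 × 0.823 × 0.925 × 0.855 × 0.795 = 0.347035.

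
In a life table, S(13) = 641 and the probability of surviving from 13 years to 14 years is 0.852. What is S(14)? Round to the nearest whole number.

546

S(14) = S(13) × p = 641 × 0.852 = 546.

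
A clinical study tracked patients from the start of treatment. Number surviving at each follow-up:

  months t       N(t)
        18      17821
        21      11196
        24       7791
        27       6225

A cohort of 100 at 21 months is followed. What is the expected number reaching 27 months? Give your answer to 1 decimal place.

The relevant probability is 6225/11196 = 0.556002.
Expected number = 100 × 0.556002 = 55.6.

55.6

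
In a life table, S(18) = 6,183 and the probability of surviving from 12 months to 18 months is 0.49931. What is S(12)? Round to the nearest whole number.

S(12) = S(18) / p = 6,183 / 0.49931 = 12383.

12383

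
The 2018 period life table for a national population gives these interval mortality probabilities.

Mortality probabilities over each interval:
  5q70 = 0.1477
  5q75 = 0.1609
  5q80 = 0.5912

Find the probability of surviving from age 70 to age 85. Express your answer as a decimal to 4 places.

0.2924

The overall survival probability is (1 − 0.1477) × (1 − 0.1609) × (1 − 0.5912).
= 0.8523 × 0.8391 × 0.4088 = 0.292359.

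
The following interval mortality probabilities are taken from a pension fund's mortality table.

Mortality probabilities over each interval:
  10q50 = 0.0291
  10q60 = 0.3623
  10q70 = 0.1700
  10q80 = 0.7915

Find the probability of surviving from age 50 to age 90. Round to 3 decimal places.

0.107

Survival from 50 to 90 is the product of surviving each interval: (1 − 0.0291) × (1 − 0.3623) × (1 − 0.1700) × (1 − 0.7915).
= 0.9709 × 0.6377 × 0.8300 × 0.2085 = 0.107146.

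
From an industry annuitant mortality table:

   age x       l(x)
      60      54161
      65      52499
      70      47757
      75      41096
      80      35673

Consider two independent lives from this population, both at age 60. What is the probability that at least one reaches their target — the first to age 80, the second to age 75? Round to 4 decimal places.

0.9177

p₁ = l(80)/l(60) = 35673/54161 = 0.658647; p₂ = l(75)/l(60) = 41096/54161 = 0.758775.
P(at least one) = 1 − (1−p₁)(1−p₂) = 1 − 0.341353 × 0.241225 = 0.917657.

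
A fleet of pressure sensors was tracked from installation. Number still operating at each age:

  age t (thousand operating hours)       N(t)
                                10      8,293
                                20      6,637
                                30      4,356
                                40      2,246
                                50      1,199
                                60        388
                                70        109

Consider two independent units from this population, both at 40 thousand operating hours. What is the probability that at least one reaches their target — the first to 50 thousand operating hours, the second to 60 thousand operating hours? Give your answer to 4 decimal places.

0.6144

p₁ = N(50)/N(40) = 1,199/2,246 = 0.533838; p₂ = N(60)/N(40) = 388/2,246 = 0.172752.
P(at least one) = 1 − (1−p₁)(1−p₂) = 1 − 0.466162 × 0.827248 = 0.614368.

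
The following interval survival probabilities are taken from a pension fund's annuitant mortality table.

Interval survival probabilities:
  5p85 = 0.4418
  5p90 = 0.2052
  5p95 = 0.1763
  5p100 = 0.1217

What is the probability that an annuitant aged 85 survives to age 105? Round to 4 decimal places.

0.0019

Chaining the interval survival probabilities: 0.4418 × 0.2052 × 0.1763 × 0.1217.
= 0.001945.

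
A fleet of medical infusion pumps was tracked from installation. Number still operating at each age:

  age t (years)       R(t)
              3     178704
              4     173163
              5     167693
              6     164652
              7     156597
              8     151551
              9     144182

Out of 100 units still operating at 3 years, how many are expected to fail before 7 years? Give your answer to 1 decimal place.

12.4

The relevant probability is 1 − 156597/178704 = 0.123707.
Expected number = 100 × 0.123707 = 12.4.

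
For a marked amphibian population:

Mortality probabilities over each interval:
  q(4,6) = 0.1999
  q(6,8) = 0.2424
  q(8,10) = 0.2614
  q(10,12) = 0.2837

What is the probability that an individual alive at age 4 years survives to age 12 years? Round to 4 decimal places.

P(survive 4→12) = (1 − 0.1999) × (1 − 0.2424) × (1 − 0.2614) × (1 − 0.2837).
= 0.8001 × 0.7576 × 0.7386 × 0.7163 = 0.320692.

0.3207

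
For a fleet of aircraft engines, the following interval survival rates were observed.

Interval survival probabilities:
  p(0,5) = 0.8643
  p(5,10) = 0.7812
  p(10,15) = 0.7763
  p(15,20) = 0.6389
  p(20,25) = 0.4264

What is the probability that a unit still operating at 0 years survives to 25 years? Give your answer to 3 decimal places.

0.143

P(survive 0→25) = 0.8643 × 0.7812 × 0.7763 × 0.6389 × 0.4264.
= 0.142793.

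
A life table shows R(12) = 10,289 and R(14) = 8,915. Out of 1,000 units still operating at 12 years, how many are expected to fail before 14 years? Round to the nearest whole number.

The relevant probability is 1 − 8,915/10,289 = 0.133541.
Expected number = 1,000 × 0.133541 = 134.

134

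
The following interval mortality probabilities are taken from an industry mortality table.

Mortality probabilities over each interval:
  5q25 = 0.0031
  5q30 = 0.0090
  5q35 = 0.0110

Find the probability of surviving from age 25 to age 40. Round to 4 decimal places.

0.9771

15p25 = (1 − 0.0031) × (1 − 0.0090) × (1 − 0.0110).
= 0.9969 × 0.9910 × 0.9890 = 0.977061.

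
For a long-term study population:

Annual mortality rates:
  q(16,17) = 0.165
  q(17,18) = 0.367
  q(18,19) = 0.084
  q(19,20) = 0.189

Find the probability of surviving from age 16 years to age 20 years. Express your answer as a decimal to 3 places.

The overall survival probability is (1 − 0.165) × (1 − 0.367) × (1 − 0.084) × (1 − 0.189).
= 0.835 × 0.633 × 0.916 × 0.811 = 0.392651.

0.393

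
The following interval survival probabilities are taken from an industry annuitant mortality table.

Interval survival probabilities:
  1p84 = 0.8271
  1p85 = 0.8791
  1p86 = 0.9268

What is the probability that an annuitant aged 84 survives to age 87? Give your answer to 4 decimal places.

0.6739

The overall survival probability is 0.8271 × 0.8791 × 0.9268.
= 0.673880.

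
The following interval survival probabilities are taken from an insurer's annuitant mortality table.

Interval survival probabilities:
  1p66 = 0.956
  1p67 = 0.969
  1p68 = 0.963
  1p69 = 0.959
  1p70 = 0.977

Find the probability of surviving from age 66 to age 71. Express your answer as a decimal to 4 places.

0.8358

5p66 = 0.956 × 0.969 × 0.963 × 0.959 × 0.977.
= 0.835836.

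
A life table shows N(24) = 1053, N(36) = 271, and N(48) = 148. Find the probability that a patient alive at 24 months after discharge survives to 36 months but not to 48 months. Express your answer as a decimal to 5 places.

This is the probability of reaching 36 but not 48, conditional on being alive at 24: (N(36) − N(48)) / N(24).
= (271 − 148) / 1053 = 123 / 1053 = 0.116809.

0.11681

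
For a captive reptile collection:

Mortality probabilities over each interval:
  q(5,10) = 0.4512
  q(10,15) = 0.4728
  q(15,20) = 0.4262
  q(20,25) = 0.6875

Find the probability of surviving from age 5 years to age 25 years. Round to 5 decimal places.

Chaining the interval survival probabilities: (1 − 0.4512) × (1 − 0.4728) × (1 − 0.4262) × (1 − 0.6875).
= 0.5488 × 0.5272 × 0.5738 × 0.3125 = 0.051880.

0.05188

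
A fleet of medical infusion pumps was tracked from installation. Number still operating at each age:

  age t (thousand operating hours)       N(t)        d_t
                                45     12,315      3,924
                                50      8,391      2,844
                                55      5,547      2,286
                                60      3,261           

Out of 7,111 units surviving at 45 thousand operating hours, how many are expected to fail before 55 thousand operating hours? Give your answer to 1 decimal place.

3908.0

The relevant probability is 1 − 5,547/12,315 = 0.549574.
Expected number = 7,111 × 0.549574 = 3908.0.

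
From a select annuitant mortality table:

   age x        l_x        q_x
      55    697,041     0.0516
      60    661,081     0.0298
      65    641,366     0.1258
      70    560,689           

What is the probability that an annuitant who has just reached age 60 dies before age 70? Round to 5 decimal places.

0.15186

P(die before 70 | alive at 60) = 1 − l_70/l_60 = 1 − 560,689/661,081 = (100,392)/661,081 = 0.151860.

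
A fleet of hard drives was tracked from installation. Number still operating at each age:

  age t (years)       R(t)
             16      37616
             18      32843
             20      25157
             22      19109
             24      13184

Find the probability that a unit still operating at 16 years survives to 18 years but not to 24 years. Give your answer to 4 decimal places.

0.5226

This is the probability of reaching 18 but not 24, conditional on being operational at 16: (R(18) − R(24)) / R(16).
= (32843 − 13184) / 37616 = 19659 / 37616 = 0.522623.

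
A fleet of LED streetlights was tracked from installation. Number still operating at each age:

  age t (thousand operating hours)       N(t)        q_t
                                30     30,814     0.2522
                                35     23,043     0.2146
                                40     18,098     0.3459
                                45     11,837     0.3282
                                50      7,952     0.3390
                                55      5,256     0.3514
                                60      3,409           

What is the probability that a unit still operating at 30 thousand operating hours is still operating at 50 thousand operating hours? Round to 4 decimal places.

0.2581

The conditional survival probability is N(50)/N(30) = 7,952/30,814 = 0.258065.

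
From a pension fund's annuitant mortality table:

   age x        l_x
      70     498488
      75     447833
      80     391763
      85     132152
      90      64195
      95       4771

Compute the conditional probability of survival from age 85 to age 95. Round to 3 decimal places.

We want 10p85 = l_95/l_85.
The conditional survival probability is l_95/l_85 = 4771/132152 = 0.036102.

0.036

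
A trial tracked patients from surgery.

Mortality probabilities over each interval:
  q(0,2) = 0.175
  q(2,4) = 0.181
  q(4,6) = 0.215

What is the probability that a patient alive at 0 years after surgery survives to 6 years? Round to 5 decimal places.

0.53040

The overall survival probability is (1 − 0.175) × (1 − 0.181) × (1 − 0.215).
= 0.825 × 0.819 × 0.785 = 0.530405.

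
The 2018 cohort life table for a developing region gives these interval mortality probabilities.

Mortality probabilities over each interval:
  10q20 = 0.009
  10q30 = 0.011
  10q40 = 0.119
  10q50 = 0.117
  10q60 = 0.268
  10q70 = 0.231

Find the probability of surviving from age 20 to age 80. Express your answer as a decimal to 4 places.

60p20 = (1 − 0.009) × (1 − 0.011) × (1 − 0.119) × (1 − 0.117) × (1 − 0.268) × (1 − 0.231).
= 0.991 × 0.989 × 0.881 × 0.883 × 0.732 × 0.769 = 0.429184.

0.4292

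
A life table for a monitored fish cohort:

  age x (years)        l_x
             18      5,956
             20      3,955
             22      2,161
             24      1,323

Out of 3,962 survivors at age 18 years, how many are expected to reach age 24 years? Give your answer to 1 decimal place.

880.1

The relevant probability is 1,323/5,956 = 0.222129.
Expected number = 3,962 × 0.222129 = 880.1.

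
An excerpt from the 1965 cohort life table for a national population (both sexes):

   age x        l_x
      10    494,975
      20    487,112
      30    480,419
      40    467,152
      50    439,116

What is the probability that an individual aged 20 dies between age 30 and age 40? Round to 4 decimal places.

0.0272

We want 10|10q20 = (l_30 − l_40)/l_20.
This is the probability of reaching 30 but not 40, conditional on being alive at 20: (l_30 − l_40) / l_20.
= (480,419 − 467,152) / 487,112 = 13,267 / 487,112 = 0.027236.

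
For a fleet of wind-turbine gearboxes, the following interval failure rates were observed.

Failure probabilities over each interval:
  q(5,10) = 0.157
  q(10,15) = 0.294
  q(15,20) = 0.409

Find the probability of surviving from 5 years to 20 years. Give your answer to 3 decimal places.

0.352

Chaining the interval survival probabilities: (1 − 0.157) × (1 − 0.294) × (1 − 0.409).
= 0.843 × 0.706 × 0.591 = 0.351738.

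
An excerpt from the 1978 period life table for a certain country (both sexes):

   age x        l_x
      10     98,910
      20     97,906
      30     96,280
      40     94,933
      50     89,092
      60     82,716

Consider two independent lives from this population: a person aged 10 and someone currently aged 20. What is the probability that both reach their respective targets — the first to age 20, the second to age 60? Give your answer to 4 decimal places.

p₁ = l_20/l_10 = 97,906/98,910 = 0.989849; p₂ = l_60/l_20 = 82,716/97,906 = 0.844851.
P(both) = p₁ × p₂ = 0.989849 × 0.844851 = 0.836275.

0.8363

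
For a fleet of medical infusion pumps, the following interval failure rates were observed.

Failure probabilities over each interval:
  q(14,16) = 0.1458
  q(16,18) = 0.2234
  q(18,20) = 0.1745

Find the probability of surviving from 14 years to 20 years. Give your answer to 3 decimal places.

0.548

Survival from 14 to 20 is the product of surviving each interval: (1 − 0.1458) × (1 − 0.2234) × (1 − 0.1745).
= 0.8542 × 0.7766 × 0.8255 = 0.547613.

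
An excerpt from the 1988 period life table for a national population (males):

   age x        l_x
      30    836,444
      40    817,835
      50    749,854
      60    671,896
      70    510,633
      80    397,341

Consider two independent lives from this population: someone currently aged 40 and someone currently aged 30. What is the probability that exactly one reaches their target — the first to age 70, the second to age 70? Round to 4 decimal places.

p₁ = l_70/l_40 = 510,633/817,835 = 0.624372; p₂ = l_70/l_30 = 510,633/836,444 = 0.610481.
P(exactly one) = p₁(1−p₂) + (1−p₁)p₂ = 0.243205 + 0.229314 = 0.472519.

0.4725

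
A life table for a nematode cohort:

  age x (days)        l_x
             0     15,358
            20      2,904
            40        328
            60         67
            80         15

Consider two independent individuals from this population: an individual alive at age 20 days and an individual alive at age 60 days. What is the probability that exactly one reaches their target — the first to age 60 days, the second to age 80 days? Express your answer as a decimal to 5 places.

0.23662

p₁ = l_60/l_20 = 67/2,904 = 0.023072; p₂ = l_80/l_60 = 15/67 = 0.223881.
P(exactly one) = p₁(1−p₂) + (1−p₁)p₂ = 0.017907 + 0.218716 = 0.236622.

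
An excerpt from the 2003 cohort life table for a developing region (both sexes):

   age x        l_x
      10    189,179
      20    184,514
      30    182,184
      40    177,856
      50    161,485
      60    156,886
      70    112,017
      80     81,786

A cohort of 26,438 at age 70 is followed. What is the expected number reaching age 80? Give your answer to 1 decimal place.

19302.9

The relevant probability is 81,786/112,017 = 0.730121.
Expected number = 26,438 × 0.730121 = 19302.9.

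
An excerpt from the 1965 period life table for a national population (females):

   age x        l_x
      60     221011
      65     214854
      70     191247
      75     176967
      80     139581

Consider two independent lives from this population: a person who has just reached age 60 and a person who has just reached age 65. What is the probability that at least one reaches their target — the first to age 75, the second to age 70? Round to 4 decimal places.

0.9781

p₁ = l_75/l_60 = 176967/221011 = 0.800716; p₂ = l_70/l_65 = 191247/214854 = 0.890125.
P(at least one) = 1 − (1−p₁)(1−p₂) = 1 − 0.199284 × 0.109875 = 0.978104.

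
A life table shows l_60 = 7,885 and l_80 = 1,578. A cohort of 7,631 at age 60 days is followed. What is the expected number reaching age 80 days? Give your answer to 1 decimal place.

1527.2

The relevant probability is 1,578/7,885 = 0.200127.
Expected number = 7,631 × 0.200127 = 1527.2.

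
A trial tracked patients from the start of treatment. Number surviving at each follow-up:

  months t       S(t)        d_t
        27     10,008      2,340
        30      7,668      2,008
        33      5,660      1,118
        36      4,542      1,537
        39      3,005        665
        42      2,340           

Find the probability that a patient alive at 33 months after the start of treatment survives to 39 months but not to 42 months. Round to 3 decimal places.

0.117

This is the probability of reaching 39 but not 42, conditional on being alive at 33: (S(39) − S(42)) / S(33).
= (3,005 − 2,340) / 5,660 = 665 / 5,660 = 0.117491.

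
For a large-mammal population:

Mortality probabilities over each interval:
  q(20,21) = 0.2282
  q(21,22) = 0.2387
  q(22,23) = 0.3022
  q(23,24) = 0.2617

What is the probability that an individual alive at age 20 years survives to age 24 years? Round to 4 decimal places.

The overall survival probability is (1 − 0.2282) × (1 − 0.2387) × (1 − 0.3022) × (1 − 0.2617).
= 0.7718 × 0.7613 × 0.6978 × 0.7383 = 0.302708.

0.3027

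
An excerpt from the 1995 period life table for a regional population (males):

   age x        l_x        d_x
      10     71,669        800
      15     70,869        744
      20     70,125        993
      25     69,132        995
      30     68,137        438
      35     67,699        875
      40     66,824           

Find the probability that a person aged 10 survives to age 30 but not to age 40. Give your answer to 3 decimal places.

0.018

We want 20|10q10 = (l_30 − l_40)/l_10.
This is the probability of reaching 30 but not 40, conditional on being alive at 10: (l_30 − l_40) / l_10.
= (68,137 − 66,824) / 71,669 = 1,313 / 71,669 = 0.018320.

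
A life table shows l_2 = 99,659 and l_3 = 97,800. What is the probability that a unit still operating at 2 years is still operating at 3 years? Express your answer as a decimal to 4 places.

0.9813

The conditional survival probability is l_3/l_2 = 97,800/99,659 = 0.981346.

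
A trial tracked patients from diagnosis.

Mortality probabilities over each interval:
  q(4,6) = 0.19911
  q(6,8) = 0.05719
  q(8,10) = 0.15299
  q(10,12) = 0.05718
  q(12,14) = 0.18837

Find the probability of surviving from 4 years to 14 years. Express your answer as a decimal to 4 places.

0.4894

The overall survival probability is (1 − 0.19911) × (1 − 0.05719) × (1 − 0.15299) × (1 − 0.05718) × (1 − 0.18837).
= 0.80089 × 0.94281 × 0.84701 × 0.94282 × 0.81163 = 0.489410.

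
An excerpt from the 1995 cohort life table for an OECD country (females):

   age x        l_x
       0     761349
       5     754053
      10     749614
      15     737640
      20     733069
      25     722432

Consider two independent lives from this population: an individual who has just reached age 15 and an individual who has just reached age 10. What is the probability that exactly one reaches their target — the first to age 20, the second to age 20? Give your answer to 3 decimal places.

0.028

p₁ = l_20/l_15 = 733069/737640 = 0.993803; p₂ = l_20/l_10 = 733069/749614 = 0.977929.
P(exactly one) = p₁(1−p₂) + (1−p₁)p₂ = 0.021934 + 0.006060 = 0.027994.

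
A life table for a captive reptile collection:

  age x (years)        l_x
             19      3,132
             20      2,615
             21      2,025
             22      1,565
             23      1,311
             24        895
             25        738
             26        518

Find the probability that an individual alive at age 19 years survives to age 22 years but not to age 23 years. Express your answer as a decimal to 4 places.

0.0811

This is the probability of reaching 22 but not 23, conditional on being alive at 19: (l_22 − l_23) / l_19.
= (1,565 − 1,311) / 3,132 = 254 / 3,132 = 0.081098.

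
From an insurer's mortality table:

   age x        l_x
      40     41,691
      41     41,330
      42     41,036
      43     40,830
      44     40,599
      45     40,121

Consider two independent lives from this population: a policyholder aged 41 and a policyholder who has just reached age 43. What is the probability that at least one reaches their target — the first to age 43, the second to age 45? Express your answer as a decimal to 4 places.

p₁ = l_43/l_41 = 40,830/41,330 = 0.987902; p₂ = l_45/l_43 = 40,121/40,830 = 0.982635.
P(at least one) = 1 − (1−p₁)(1−p₂) = 1 − 0.012098 × 0.017365 = 0.999790.

0.9998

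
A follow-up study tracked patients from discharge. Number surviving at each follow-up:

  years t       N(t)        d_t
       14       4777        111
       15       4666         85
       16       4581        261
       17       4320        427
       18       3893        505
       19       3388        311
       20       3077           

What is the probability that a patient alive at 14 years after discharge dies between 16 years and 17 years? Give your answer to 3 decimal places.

0.055

This is the probability of reaching 16 but not 17, conditional on being alive at 14: (N(16) − N(17)) / N(14).
= (4581 − 4320) / 4777 = 261 / 4777 = 0.054637.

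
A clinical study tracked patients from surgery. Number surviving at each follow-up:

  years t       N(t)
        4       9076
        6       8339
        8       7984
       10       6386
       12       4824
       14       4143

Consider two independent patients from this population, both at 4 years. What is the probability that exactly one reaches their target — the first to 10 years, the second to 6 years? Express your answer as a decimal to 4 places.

0.3295

p₁ = N(10)/N(4) = 6386/9076 = 0.703614; p₂ = N(6)/N(4) = 8339/9076 = 0.918797.
P(exactly one) = p₁(1−p₂) + (1−p₁)p₂ = 0.057136 + 0.272319 = 0.329454.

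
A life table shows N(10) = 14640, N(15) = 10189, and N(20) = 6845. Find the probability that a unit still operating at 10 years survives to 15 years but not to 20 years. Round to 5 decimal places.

0.22842

This is the probability of reaching 15 but not 20, conditional on being operational at 10: (N(15) − N(20)) / N(10).
= (10189 − 6845) / 14640 = 3344 / 14640 = 0.228415.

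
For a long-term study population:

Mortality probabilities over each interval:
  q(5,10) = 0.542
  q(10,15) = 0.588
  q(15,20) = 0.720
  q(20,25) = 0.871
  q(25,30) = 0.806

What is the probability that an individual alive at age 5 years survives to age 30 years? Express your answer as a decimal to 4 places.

0.0013

Survival from 5 to 30 is the product of surviving each interval: (1 − 0.542) × (1 − 0.588) × (1 − 0.720) × (1 − 0.871) × (1 − 0.806).
= 0.458 × 0.412 × 0.280 × 0.129 × 0.194 = 0.001322.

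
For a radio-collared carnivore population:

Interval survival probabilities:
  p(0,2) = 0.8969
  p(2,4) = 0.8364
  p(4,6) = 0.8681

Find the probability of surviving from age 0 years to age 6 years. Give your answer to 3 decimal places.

0.651

P(survive 0→6) = 0.8969 × 0.8364 × 0.8681.
= 0.651220.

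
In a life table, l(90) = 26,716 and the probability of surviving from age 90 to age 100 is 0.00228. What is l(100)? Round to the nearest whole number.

l(100) = l(90) × p = 26,716 × 0.00228 = 61.

61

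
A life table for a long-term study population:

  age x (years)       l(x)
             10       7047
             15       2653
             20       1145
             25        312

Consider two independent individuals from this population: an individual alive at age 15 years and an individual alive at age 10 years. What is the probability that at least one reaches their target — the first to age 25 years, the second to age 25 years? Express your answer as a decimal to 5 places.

p₁ = l(25)/l(15) = 312/2653 = 0.117603; p₂ = l(25)/l(10) = 312/7047 = 0.044274.
P(at least one) = 1 − (1−p₁)(1−p₂) = 1 − 0.882397 × 0.955726 = 0.156670.

0.15667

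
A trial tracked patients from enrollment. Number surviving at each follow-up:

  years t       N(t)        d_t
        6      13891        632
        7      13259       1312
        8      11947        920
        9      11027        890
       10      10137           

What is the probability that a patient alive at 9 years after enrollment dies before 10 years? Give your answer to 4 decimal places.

P(die before 10 | alive at 9) = 1 − N(10)/N(9) = 1 − 10137/11027 = (890)/11027 = 0.080711.

0.0807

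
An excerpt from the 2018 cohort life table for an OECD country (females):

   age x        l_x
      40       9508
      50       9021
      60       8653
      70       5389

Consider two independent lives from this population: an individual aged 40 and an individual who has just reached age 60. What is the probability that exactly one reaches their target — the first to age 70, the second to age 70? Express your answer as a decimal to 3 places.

p₁ = l_70/l_40 = 5389/9508 = 0.566786; p₂ = l_70/l_60 = 5389/8653 = 0.622790.
P(exactly one) = p₁(1−p₂) + (1−p₁)p₂ = 0.213797 + 0.269801 = 0.483599.

0.484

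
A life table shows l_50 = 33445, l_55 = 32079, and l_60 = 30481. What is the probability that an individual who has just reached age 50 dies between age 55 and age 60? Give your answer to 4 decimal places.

0.0478

This is the probability of reaching 55 but not 60, conditional on being alive at 50: (l_55 − l_60) / l_50.
= (32079 − 30481) / 33445 = 1598 / 33445 = 0.047780.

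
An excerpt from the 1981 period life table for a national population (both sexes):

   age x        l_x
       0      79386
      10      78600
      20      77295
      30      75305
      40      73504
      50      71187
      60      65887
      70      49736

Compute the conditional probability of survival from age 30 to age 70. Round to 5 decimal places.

0.66046

We want 40p30 = l_70/l_30.
The conditional survival probability is l_70/l_30 = 49736/75305 = 0.660461.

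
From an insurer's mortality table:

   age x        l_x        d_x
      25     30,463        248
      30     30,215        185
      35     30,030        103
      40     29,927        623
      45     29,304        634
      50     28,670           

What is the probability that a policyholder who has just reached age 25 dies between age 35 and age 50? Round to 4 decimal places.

We want 10|15q25 = (l_35 − l_50)/l_25.
This is the probability of reaching 35 but not 50, conditional on being alive at 25: (l_35 − l_50) / l_25.
= (30,030 − 28,670) / 30,463 = 1,360 / 30,463 = 0.044644.

0.0446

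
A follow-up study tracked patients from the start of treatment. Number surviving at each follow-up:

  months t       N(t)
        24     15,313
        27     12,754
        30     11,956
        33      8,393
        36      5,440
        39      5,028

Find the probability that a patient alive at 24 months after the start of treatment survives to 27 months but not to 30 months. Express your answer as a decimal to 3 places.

This is the probability of reaching 27 but not 30, conditional on being alive at 24: (N(27) − N(30)) / N(24).
= (12,754 − 11,956) / 15,313 = 798 / 15,313 = 0.052113.

0.052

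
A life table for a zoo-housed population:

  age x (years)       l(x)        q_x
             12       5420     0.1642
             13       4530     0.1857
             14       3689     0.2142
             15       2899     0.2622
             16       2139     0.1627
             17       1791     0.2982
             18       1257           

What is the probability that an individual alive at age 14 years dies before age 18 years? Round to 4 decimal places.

0.6593

P(die before 18 | alive at 14) = 1 − l(18)/l(14) = 1 − 1257/3689 = (2432)/3689 = 0.659257.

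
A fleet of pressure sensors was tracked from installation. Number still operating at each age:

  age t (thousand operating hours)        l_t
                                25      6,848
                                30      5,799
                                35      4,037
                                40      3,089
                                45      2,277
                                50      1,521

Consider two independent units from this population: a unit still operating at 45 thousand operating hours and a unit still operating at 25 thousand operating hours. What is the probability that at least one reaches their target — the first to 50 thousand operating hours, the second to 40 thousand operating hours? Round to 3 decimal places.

0.818

p₁ = l_50/l_45 = 1,521/2,277 = 0.667984; p₂ = l_40/l_25 = 3,089/6,848 = 0.451081.
P(at least one) = 1 − (1−p₁)(1−p₂) = 1 − 0.332016 × 0.548919 = 0.817750.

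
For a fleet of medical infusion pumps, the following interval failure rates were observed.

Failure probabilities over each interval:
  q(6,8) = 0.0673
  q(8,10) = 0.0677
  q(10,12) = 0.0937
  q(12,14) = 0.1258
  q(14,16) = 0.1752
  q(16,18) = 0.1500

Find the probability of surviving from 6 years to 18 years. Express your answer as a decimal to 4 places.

0.4830

P(survive 6→18) = (1 − 0.0673) × (1 − 0.0677) × (1 − 0.0937) × (1 − 0.1258) × (1 − 0.1752) × (1 − 0.1500).
= 0.9327 × 0.9323 × 0.9063 × 0.8742 × 0.8248 × 0.8500 = 0.483001.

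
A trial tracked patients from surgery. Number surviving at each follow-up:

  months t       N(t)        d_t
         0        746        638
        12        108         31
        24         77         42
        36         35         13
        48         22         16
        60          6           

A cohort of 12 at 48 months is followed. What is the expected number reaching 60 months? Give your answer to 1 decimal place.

The relevant probability is 6/22 = 0.272727.
Expected number = 12 × 0.272727 = 3.3.

3.3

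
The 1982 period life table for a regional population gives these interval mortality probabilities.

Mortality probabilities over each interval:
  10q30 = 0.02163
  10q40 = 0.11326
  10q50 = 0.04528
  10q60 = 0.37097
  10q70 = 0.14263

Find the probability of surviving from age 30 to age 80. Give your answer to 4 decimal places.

50p30 = (1 − 0.02163) × (1 − 0.11326) × (1 − 0.04528) × (1 − 0.37097) × (1 − 0.14263).
= 0.97837 × 0.88674 × 0.95472 × 0.62903 × 0.85737 = 0.446699.

0.4467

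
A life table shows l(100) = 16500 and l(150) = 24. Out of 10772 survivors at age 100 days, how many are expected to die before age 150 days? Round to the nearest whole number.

10756

The relevant probability is 1 − 24/16500 = 0.998545.
Expected number = 10772 × 0.998545 = 10756.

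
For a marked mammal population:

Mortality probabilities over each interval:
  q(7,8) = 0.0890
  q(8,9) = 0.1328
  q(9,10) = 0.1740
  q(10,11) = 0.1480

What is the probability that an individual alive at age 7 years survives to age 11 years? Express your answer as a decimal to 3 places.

Chaining the interval survival probabilities: (1 − 0.0890) × (1 − 0.1328) × (1 − 0.1740) × (1 − 0.1480).
= 0.9110 × 0.8672 × 0.8260 × 0.8520 = 0.555978.

0.556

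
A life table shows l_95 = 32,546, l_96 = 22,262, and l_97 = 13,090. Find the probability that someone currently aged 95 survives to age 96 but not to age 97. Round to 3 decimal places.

This is the probability of reaching 96 but not 97, conditional on being alive at 95: (l_96 − l_97) / l_95.
= (22,262 − 13,090) / 32,546 = 9,172 / 32,546 = 0.281817.

0.282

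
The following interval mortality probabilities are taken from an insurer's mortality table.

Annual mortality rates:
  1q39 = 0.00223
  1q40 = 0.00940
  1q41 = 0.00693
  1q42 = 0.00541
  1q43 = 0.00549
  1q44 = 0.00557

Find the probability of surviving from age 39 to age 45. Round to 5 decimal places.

6p39 = (1 − 0.00223) × (1 − 0.00940) × (1 − 0.00693) × (1 − 0.00541) × (1 − 0.00549) × (1 − 0.00557).
= 0.99777 × 0.99060 × 0.99307 × 0.99459 × 0.99451 × 0.99443 = 0.965464.

0.96546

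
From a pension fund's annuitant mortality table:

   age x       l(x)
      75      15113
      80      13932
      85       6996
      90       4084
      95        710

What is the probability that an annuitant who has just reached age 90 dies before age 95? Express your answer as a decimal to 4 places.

P(die before 95 | alive at 90) = 1 − l(95)/l(90) = 1 − 710/4084 = (3374)/4084 = 0.826151.

0.8262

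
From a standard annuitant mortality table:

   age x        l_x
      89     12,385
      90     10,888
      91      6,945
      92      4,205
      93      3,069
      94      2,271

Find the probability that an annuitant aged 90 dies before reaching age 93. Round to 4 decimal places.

0.7181

P(die before 93 | alive at 90) = 1 − l_93/l_90 = 1 − 3,069/10,888 = (7,819)/10,888 = 0.718130.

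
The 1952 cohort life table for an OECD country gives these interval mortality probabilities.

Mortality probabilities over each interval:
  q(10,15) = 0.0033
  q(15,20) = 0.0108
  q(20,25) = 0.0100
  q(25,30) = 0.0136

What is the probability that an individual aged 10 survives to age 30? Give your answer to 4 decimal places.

Chaining the interval survival probabilities: (1 − 0.0033) × (1 − 0.0108) × (1 − 0.0100) × (1 − 0.0136).
= 0.9967 × 0.9892 × 0.9900 × 0.9864 = 0.962802.

0.9628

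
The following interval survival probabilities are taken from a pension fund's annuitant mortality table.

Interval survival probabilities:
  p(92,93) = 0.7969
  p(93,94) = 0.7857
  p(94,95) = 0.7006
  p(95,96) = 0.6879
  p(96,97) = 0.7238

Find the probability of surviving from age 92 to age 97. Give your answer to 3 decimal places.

0.218

P(survive 92→97) = 0.7969 × 0.7857 × 0.7006 × 0.6879 × 0.7238.
= 0.218411.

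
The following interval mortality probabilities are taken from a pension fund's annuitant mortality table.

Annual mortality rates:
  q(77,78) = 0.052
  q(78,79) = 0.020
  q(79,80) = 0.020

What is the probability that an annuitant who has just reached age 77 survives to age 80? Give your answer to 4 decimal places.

Chaining the interval survival probabilities: (1 − 0.052) × (1 − 0.020) × (1 − 0.020).
= 0.948 × 0.980 × 0.980 = 0.910459.

0.9105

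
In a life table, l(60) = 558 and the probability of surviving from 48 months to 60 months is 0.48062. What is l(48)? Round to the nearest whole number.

1161

l(48) = l(60) / p = 558 / 0.48062 = 1161.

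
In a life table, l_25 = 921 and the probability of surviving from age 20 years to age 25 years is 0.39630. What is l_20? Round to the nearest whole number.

l_20 = l_25 / p = 921 / 0.39630 = 2324.

2324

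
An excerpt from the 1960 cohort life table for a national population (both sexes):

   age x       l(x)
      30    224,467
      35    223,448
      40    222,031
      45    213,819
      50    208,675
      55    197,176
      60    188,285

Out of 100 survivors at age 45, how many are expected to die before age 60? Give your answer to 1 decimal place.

11.9

The relevant probability is 1 − 188,285/213,819 = 0.119419.
Expected number = 100 × 0.119419 = 11.9.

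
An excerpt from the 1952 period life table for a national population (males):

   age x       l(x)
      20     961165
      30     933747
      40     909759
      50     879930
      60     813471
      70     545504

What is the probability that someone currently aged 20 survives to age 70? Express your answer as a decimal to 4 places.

The conditional survival probability is l(70)/l(20) = 545504/961165 = 0.567545.

0.5675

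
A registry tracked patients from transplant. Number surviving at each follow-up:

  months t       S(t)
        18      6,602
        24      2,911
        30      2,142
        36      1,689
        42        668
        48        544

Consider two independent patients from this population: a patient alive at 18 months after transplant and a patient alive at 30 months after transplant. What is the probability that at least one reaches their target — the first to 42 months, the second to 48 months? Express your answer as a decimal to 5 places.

0.32945

p₁ = S(42)/S(18) = 668/6,602 = 0.101181; p₂ = S(48)/S(30) = 544/2,142 = 0.253968.
P(at least one) = 1 − (1−p₁)(1−p₂) = 1 − 0.898819 × 0.746032 = 0.329452.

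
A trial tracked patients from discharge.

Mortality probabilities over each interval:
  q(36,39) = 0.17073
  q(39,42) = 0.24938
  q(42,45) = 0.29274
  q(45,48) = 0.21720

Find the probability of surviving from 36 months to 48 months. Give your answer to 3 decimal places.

Chaining the interval survival probabilities: (1 − 0.17073) × (1 − 0.24938) × (1 − 0.29274) × (1 − 0.21720).
= 0.82927 × 0.75062 × 0.70726 × 0.78280 = 0.344624.

0.345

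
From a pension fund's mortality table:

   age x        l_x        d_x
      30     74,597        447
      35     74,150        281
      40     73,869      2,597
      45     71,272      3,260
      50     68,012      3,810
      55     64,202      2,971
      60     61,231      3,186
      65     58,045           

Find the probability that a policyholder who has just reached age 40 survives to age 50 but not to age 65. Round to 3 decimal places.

0.135

This is the probability of reaching 50 but not 65, conditional on being alive at 40: (l_50 − l_65) / l_40.
= (68,012 − 58,045) / 73,869 = 9,967 / 73,869 = 0.134928.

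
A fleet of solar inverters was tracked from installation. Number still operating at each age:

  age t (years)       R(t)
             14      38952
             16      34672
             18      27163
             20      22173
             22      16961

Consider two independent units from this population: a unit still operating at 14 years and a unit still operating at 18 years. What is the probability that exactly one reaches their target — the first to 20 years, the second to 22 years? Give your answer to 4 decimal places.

0.4828

p₁ = R(20)/R(14) = 22173/38952 = 0.569239; p₂ = R(22)/R(18) = 16961/27163 = 0.624416.
P(exactly one) = p₁(1−p₂) + (1−p₁)p₂ = 0.213797 + 0.268974 = 0.482771.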